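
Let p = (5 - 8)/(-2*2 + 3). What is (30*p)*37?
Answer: 3330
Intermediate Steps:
p = 3 (p = -3/(-4 + 3) = -3/(-1) = -3*(-1) = 3)
(30*p)*37 = (30*3)*37 = 90*37 = 3330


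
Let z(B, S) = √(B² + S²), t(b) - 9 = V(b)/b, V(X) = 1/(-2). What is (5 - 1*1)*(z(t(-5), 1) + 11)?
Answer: 44 + 34*√29/5 ≈ 80.619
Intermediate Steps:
V(X) = -½
t(b) = 9 - 1/(2*b)
(5 - 1*1)*(z(t(-5), 1) + 11) = (5 - 1*1)*(√((9 - ½/(-5))² + 1²) + 11) = (5 - 1)*(√((9 - ½*(-⅕))² + 1) + 11) = 4*(√((9 + ⅒)² + 1) + 11) = 4*(√((91/10)² + 1) + 11) = 4*(√(8281/100 + 1) + 11) = 4*(√(8381/100) + 11) = 4*(17*√29/10 + 11) = 4*(11 + 17*√29/10) = 44 + 34*√29/5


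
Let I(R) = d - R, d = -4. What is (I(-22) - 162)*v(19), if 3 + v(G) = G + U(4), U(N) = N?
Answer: -2880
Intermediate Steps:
I(R) = -4 - R
v(G) = 1 + G (v(G) = -3 + (G + 4) = -3 + (4 + G) = 1 + G)
(I(-22) - 162)*v(19) = ((-4 - 1*(-22)) - 162)*(1 + 19) = ((-4 + 22) - 162)*20 = (18 - 162)*20 = -144*20 = -2880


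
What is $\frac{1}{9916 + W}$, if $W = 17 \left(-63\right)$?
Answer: $\frac{1}{8845} \approx 0.00011306$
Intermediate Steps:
$W = -1071$
$\frac{1}{9916 + W} = \frac{1}{9916 - 1071} = \frac{1}{8845}$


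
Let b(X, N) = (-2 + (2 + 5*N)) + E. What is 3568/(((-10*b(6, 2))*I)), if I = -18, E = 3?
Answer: 892/585 ≈ 1.5248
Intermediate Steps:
b(X, N) = 3 + 5*N (b(X, N) = (-2 + (2 + 5*N)) + 3 = 5*N + 3 = 3 + 5*N)
3568/(((-10*b(6, 2))*I)) = 3568/((-10*(3 + 5*2)*(-18))) = 3568/((-10*(3 + 10)*(-18))) = 3568/((-10*13*(-18))) = 3568/((-130*(-18))) = 3568/2340 = 3568*(1/2340) = 892/585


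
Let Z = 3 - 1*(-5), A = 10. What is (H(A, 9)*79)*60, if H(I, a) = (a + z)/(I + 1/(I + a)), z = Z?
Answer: 1531020/191 ≈ 8015.8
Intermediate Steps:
Z = 8 (Z = 3 + 5 = 8)
z = 8
H(I, a) = (8 + a)/(I + 1/(I + a)) (H(I, a) = (a + 8)/(I + 1/(I + a)) = (8 + a)/(I + 1/(I + a)))
(H(A, 9)*79)*60 = (((9**2 + 8*10 + 8*9 + 10*9)/(1 + 10**2 + 10*9))*79)*60 = (((81 + 80 + 72 + 90)/(1 + 100 + 90))*79)*60 = ((323/191)*79)*60 = (25517/191)*60 = 1531020/191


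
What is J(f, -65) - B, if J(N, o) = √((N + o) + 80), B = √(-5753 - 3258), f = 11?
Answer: √26 - I*√9011 ≈ 5.099 - 94.926*I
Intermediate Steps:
B = I*√9011 (B = √(-9011) = I*√9011 ≈ 94.926*I)
J(N, o) = √(80 + N + o)
J(f, -65) - B = √(80 + 11 - 65) - I*√9011 = √26 - I*√9011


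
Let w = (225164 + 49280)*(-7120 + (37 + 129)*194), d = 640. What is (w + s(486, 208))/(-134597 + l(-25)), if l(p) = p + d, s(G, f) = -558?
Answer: -3442076369/66991 ≈ -51381.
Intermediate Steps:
w = 6884153296 (w = 274444*(-7120 + 166*194) = 274444*(-7120 + 32204) = 274444*25084 = 6884153296)
l(p) = 640 + p (l(p) = p + 640 = 640 + p)
(w + s(486, 208))/(-134597 + l(-25)) = (6884153296 - 558)/(-134597 + (640 - 25)) = 6884152738/(-134597 + 615) = 6884152738/(-133982) = 6884152738*(-1/133982) = -3442076369/66991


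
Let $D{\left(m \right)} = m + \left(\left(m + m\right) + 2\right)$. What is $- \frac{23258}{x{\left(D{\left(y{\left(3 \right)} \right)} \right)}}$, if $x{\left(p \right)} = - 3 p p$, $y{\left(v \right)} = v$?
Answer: $\frac{23258}{363} \approx 64.072$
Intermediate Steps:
$D{\left(m \right)} = 2 + 3 m$ ($D{\left(m \right)} = m + \left(2 m + 2\right) = m + \left(2 + 2 m\right) = 2 + 3 m$)
$x{\left(p \right)} = - 3 p^{2}$
$- \frac{23258}{x{\left(D{\left(y{\left(3 \right)} \right)} \right)}} = - \frac{23258}{\left(-3\right) \left(2 + 3 \cdot 3\right)^{2}} = - \frac{23258}{\left(-3\right) \left(2 + 9\right)^{2}} = - \frac{23258}{\left(-3\right) 11^{2}} = - \frac{23258}{\left(-3\right) 121} = - \frac{23258}{-363} = \left(-23258\right) \left(- \frac{1}{363}\right) = \frac{23258}{363}$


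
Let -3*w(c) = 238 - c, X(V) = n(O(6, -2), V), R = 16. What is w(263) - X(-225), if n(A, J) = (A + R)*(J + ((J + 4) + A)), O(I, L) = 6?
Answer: 29065/3 ≈ 9688.3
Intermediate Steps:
n(A, J) = (16 + A)*(4 + A + 2*J) (n(A, J) = (A + 16)*(J + ((J + 4) + A)) = (16 + A)*(J + ((4 + J) + A)) = (16 + A)*(J + (4 + A + J)) = (16 + A)*(4 + A + 2*J))
X(V) = 220 + 44*V (X(V) = 64 + 6² + 20*6 + 32*V + 2*6*V = 64 + 36 + 120 + 32*V + 12*V = 220 + 44*V)
w(c) = -238/3 + c/3 (w(c) = -(238 - c)/3 = -238/3 + c/3)
w(263) - X(-225) = (-238/3 + (⅓)*263) - (220 + 44*(-225)) = (-238/3 + 263/3) - (220 - 9900) = 25/3 - 1*(-9680) = 25/3 + 9680 = 29065/3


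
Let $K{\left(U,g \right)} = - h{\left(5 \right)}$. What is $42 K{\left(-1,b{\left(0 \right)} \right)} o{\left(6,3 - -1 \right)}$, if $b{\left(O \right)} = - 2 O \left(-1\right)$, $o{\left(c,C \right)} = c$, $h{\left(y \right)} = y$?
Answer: $-1260$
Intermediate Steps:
$b{\left(O \right)} = 2 O$
$K{\left(U,g \right)} = -5$ ($K{\left(U,g \right)} = \left(-1\right) 5 = -5$)
$42 K{\left(-1,b{\left(0 \right)} \right)} o{\left(6,3 - -1 \right)} = 42 \left(-5\right) 6 = \left(-210\right) 6 = -1260$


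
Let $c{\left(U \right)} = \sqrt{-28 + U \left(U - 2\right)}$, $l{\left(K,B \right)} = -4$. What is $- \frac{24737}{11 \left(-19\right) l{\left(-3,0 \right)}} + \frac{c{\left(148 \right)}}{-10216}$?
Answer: $- \frac{24737}{836} - \frac{\sqrt{5395}}{5108} \approx -29.604$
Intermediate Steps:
$c{\left(U \right)} = \sqrt{-28 + U \left(-2 + U\right)}$
$- \frac{24737}{11 \left(-19\right) l{\left(-3,0 \right)}} + \frac{c{\left(148 \right)}}{-10216} = - \frac{24737}{11 \left(-19\right) \left(-4\right)} + \frac{\sqrt{-28 + 148^{2} - 296}}{-10216} = - \frac{24737}{\left(-209\right) \left(-4\right)} + \sqrt{-28 + 21904 - 296} \left(- \frac{1}{10216}\right) = - \frac{24737}{836} + \sqrt{21580} \left(- \frac{1}{10216}\right) = \left(-24737\right) \frac{1}{836} + 2 \sqrt{5395} \left(- \frac{1}{10216}\right) = - \frac{24737}{836} - \frac{\sqrt{5395}}{5108}$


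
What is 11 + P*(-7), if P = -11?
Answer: 88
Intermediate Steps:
11 + P*(-7) = 11 - 11*(-7) = 11 + 77 = 88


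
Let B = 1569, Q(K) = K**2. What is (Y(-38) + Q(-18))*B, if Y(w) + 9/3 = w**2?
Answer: 2769285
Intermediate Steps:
Y(w) = -3 + w**2
(Y(-38) + Q(-18))*B = ((-3 + (-38)**2) + (-18)**2)*1569 = ((-3 + 1444) + 324)*1569 = (1441 + 324)*1569 = 1765*1569 = 2769285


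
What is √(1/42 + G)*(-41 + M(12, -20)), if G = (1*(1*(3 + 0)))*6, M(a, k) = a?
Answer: -29*√31794/42 ≈ -123.12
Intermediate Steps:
G = 18 (G = (1*(1*3))*6 = (1*3)*6 = 3*6 = 18)
√(1/42 + G)*(-41 + M(12, -20)) = √(1/42 + 18)*(-41 + 12) = √(1/42 + 18)*(-29) = √(757/42)*(-29) = (√31794/42)*(-29) = -29*√31794/42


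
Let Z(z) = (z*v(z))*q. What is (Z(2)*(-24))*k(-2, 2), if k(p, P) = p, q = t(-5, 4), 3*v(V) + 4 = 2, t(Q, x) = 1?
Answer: -64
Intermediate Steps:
v(V) = -⅔ (v(V) = -4/3 + (⅓)*2 = -4/3 + ⅔ = -⅔)
q = 1
Z(z) = -2*z/3 (Z(z) = (z*(-⅔))*1 = -2*z/3*1 = -2*z/3)
(Z(2)*(-24))*k(-2, 2) = (-⅔*2*(-24))*(-2) = -4/3*(-24)*(-2) = 32*(-2) = -64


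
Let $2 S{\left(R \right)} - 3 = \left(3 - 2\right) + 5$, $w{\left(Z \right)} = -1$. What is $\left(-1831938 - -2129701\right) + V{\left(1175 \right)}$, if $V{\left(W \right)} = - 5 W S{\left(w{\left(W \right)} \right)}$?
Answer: $\frac{542651}{2} \approx 2.7133 \cdot 10^{5}$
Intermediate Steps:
$S{\left(R \right)} = \frac{9}{2}$ ($S{\left(R \right)} = \frac{3}{2} + \frac{\left(3 - 2\right) + 5}{2} = \frac{3}{2} + \frac{1 + 5}{2} = \frac{3}{2} + \frac{1}{2} \cdot 6 = \frac{3}{2} + 3 = \frac{9}{2}$)
$V{\left(W \right)} = - \frac{45 W}{2}$ ($V{\left(W \right)} = - 5 W \frac{9}{2} = - \frac{45 W}{2}$)
$\left(-1831938 - -2129701\right) + V{\left(1175 \right)} = \left(-1831938 - -2129701\right) - \frac{52875}{2} = \left(-1831938 + 2129701\right) - \frac{52875}{2} = 297763 - \frac{52875}{2} = \frac{542651}{2}$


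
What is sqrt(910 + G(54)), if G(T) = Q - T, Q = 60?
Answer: 2*sqrt(229) ≈ 30.266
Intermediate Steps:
G(T) = 60 - T
sqrt(910 + G(54)) = sqrt(910 + (60 - 1*54)) = sqrt(910 + (60 - 54)) = sqrt(910 + 6) = sqrt(916) = 2*sqrt(229)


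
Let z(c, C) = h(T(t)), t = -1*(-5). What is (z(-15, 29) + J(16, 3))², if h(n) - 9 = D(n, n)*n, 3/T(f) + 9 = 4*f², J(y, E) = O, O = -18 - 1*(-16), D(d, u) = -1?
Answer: 401956/8281 ≈ 48.540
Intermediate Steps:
O = -2 (O = -18 + 16 = -2)
J(y, E) = -2
t = 5
T(f) = 3/(-9 + 4*f²)
h(n) = 9 - n
z(c, C) = 816/91 (z(c, C) = 9 - 3/(-9 + 4*5²) = 9 - 3/(-9 + 4*25) = 9 - 3/(-9 + 100) = 9 - 3/91 = 816/91)
(z(-15, 29) + J(16, 3))² = (816/91 - 2)² = (634/91)² = 401956/8281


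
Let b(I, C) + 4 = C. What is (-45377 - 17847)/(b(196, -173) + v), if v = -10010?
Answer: 63224/10187 ≈ 6.2063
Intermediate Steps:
b(I, C) = -4 + C
(-45377 - 17847)/(b(196, -173) + v) = (-45377 - 17847)/((-4 - 173) - 10010) = -63224/(-177 - 10010) = -63224/(-10187) = -63224*(-1/10187) = 63224/10187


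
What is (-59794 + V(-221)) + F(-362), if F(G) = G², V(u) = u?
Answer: 71029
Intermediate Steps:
(-59794 + V(-221)) + F(-362) = (-59794 - 221) + (-362)² = -60015 + 131044 = 71029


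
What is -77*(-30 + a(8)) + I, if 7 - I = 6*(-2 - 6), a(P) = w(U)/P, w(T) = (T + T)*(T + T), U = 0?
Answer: 2365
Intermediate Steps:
w(T) = 4*T² (w(T) = (2*T)*(2*T) = 4*T²)
a(P) = 0 (a(P) = (4*0²)/P = (4*0)/P = 0/P = 0)
I = 55 (I = 7 - 6*(-2 - 6) = 7 - 6*(-8) = 7 - 1*(-48) = 7 + 48 = 55)
-77*(-30 + a(8)) + I = -77*(-30 + 0) + 55 = -77*(-30) + 55 = 2310 + 55 = 2365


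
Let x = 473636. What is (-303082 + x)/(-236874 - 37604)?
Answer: -85277/137239 ≈ -0.62138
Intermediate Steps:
(-303082 + x)/(-236874 - 37604) = (-303082 + 473636)/(-236874 - 37604) = 170554/(-274478) = 170554*(-1/274478) = -85277/137239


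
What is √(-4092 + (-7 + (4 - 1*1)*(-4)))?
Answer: I*√4111 ≈ 64.117*I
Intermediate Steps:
√(-4092 + (-7 + (4 - 1*1)*(-4))) = √(-4092 + (-7 + (4 - 1)*(-4))) = √(-4092 + (-7 + 3*(-4))) = √(-4092 + (-7 - 12)) = √(-4092 - 19) = √(-4111) = I*√4111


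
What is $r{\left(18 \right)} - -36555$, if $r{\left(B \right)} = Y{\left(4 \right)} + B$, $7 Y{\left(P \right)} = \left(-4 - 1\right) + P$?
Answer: $\frac{256010}{7} \approx 36573.0$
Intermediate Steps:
$Y{\left(P \right)} = - \frac{5}{7} + \frac{P}{7}$ ($Y{\left(P \right)} = \frac{\left(-4 - 1\right) + P}{7} = \frac{-5 + P}{7} = - \frac{5}{7} + \frac{P}{7}$)
$r{\left(B \right)} = - \frac{1}{7} + B$ ($r{\left(B \right)} = \left(- \frac{5}{7} + \frac{1}{7} \cdot 4\right) + B = \left(- \frac{5}{7} + \frac{4}{7}\right) + B = - \frac{1}{7} + B$)
$r{\left(18 \right)} - -36555 = \left(- \frac{1}{7} + 18\right) - -36555 = \frac{125}{7} + 36555 = \frac{256010}{7}$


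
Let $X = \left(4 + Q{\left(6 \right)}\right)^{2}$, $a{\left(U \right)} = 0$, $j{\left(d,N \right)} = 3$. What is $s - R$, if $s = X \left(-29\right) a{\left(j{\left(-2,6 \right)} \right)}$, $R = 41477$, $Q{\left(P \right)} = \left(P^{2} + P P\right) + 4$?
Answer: $-41477$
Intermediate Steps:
$Q{\left(P \right)} = 4 + 2 P^{2}$ ($Q{\left(P \right)} = \left(P^{2} + P^{2}\right) + 4 = 2 P^{2} + 4 = 4 + 2 P^{2}$)
$X = 6400$ ($X = \left(4 + \left(4 + 2 \cdot 6^{2}\right)\right)^{2} = \left(4 + \left(4 + 2 \cdot 36\right)\right)^{2} = \left(4 + \left(4 + 72\right)\right)^{2} = \left(4 + 76\right)^{2} = 80^{2} = 6400$)
$s = 0$ ($s = 6400 \left(-29\right) 0 = \left(-185600\right) 0 = 0$)
$s - R = 0 - 41477 = -41477$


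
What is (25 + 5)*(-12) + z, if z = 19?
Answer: -341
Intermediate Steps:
(25 + 5)*(-12) + z = (25 + 5)*(-12) + 19 = 30*(-12) + 19 = -360 + 19 = -341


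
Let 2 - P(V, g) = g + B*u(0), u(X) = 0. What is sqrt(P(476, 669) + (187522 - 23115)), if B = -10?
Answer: 2*sqrt(40935) ≈ 404.65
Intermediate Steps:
P(V, g) = 2 - g (P(V, g) = 2 - (g - 10*0) = 2 - (g + 0) = 2 - g)
sqrt(P(476, 669) + (187522 - 23115)) = sqrt((2 - 1*669) + (187522 - 23115)) = sqrt((2 - 669) + 164407) = sqrt(-667 + 164407) = sqrt(163740) = 2*sqrt(40935)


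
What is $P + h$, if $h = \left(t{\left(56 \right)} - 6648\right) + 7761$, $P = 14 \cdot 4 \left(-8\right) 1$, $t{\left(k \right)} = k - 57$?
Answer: $664$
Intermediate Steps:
$t{\left(k \right)} = -57 + k$ ($t{\left(k \right)} = k - 57 = -57 + k$)
$P = -448$ ($P = 14 \left(-32\right) 1 = \left(-448\right) 1 = -448$)
$h = 1112$ ($h = \left(\left(-57 + 56\right) - 6648\right) + 7761 = \left(-1 - 6648\right) + 7761 = -6649 + 7761 = 1112$)
$P + h = -448 + 1112 = 664$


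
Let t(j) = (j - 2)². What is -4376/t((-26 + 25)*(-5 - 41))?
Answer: -547/242 ≈ -2.2603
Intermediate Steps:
t(j) = (-2 + j)²
-4376/t((-26 + 25)*(-5 - 41)) = -4376/(-2 + (-26 + 25)*(-5 - 41))² = -4376/(-2 - 1*(-46))² = -4376/(-2 + 46)² = -4376/(44²) = -4376/1936 = -4376*1/1936 = -547/242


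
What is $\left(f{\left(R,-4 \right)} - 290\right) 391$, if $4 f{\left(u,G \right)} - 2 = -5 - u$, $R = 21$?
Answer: $-115736$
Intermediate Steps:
$f{\left(u,G \right)} = - \frac{3}{4} - \frac{u}{4}$ ($f{\left(u,G \right)} = \frac{1}{2} + \frac{-5 - u}{4} = \frac{1}{2} - \left(\frac{5}{4} + \frac{u}{4}\right) = - \frac{3}{4} - \frac{u}{4}$)
$\left(f{\left(R,-4 \right)} - 290\right) 391 = \left(\left(- \frac{3}{4} - \frac{21}{4}\right) - 290\right) 391 = \left(-6 - 290\right) 391 = \left(-296\right) 391 = -115736$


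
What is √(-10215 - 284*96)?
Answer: 31*I*√39 ≈ 193.59*I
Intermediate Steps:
√(-10215 - 284*96) = √(-10215 - 27264) = √(-37479) = 31*I*√39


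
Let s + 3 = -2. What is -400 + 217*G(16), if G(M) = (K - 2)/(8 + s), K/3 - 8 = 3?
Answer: 5527/3 ≈ 1842.3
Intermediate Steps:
s = -5 (s = -3 - 2 = -5)
K = 33 (K = 24 + 3*3 = 24 + 9 = 33)
G(M) = 31/3 (G(M) = (33 - 2)/(8 - 5) = 31/3)
-400 + 217*G(16) = -400 + 217*(31/3) = -400 + 6727/3 = 5527/3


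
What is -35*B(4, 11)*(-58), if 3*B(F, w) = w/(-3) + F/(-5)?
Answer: -27202/9 ≈ -3022.4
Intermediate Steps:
B(F, w) = -w/9 - F/15 (B(F, w) = (w/(-3) + F/(-5))/3 = (w*(-⅓) + F*(-⅕))/3 = (-w/3 - F/5)/3 = -w/9 - F/15)
-35*B(4, 11)*(-58) = -35*(-⅑*11 - 1/15*4)*(-58) = -35*(-11/9 - 4/15)*(-58) = -35*(-67/45)*(-58) = (469/9)*(-58) = -27202/9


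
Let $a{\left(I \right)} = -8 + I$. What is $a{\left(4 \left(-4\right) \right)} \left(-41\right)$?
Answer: $984$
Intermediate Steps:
$a{\left(4 \left(-4\right) \right)} \left(-41\right) = \left(-8 + 4 \left(-4\right)\right) \left(-41\right) = \left(-8 - 16\right) \left(-41\right) = \left(-24\right) \left(-41\right) = 984$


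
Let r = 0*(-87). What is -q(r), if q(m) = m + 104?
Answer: -104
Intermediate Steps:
r = 0
q(m) = 104 + m
-q(r) = -(104 + 0) = -1*104 = -104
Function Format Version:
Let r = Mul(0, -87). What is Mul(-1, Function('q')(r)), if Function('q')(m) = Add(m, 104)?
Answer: -104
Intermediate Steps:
r = 0
Function('q')(m) = Add(104, m)
Mul(-1, Function('q')(r)) = Mul(-1, Add(104, 0)) = Mul(-1, 104) = -104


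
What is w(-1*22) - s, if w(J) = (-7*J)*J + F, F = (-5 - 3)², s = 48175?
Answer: -51499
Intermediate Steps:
F = 64 (F = (-8)² = 64)
w(J) = 64 - 7*J² (w(J) = (-7*J)*J + 64 = -7*J² + 64 = 64 - 7*J²)
w(-1*22) - s = (64 - 7*(-1*22)²) - 1*48175 = (64 - 7*(-22)²) - 48175 = (64 - 7*484) - 48175 = (64 - 3388) - 48175 = -3324 - 48175 = -51499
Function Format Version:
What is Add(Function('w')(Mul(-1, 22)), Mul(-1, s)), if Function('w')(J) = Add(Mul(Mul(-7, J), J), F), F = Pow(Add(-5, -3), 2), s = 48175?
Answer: -51499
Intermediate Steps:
F = 64 (F = Pow(-8, 2) = 64)
Function('w')(J) = Add(64, Mul(-7, Pow(J, 2))) (Function('w')(J) = Add(Mul(Mul(-7, J), J), 64) = Add(Mul(-7, Pow(J, 2)), 64) = Add(64, Mul(-7, Pow(J, 2))))
Add(Function('w')(Mul(-1, 22)), Mul(-1, s)) = Add(Add(64, Mul(-7, Pow(Mul(-1, 22), 2))), Mul(-1, 48175)) = Add(Add(64, Mul(-7, Pow(-22, 2))), -48175) = Add(Add(64, Mul(-7, 484)), -48175) = Add(Add(64, -3388), -48175) = Add(-3324, -48175) = -51499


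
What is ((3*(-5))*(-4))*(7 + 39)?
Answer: 2760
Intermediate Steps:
((3*(-5))*(-4))*(7 + 39) = -15*(-4)*46 = 60*46 = 2760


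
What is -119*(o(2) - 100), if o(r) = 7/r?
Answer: 22967/2 ≈ 11484.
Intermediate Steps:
-119*(o(2) - 100) = -119*(7/2 - 100) = -119*(-193/2) = 22967/2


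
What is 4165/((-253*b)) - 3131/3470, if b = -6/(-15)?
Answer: -18461759/438955 ≈ -42.058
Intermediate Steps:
b = 2/5 (b = -6*(-1/15) = 2/5 ≈ 0.40000)
4165/((-253*b)) - 3131/3470 = 4165/((-253*2/5)) - 3131/3470 = 4165/(-506/5) - 3131*1/3470 = 4165*(-5/506) - 3131/3470 = -20825/506 - 3131/3470 = -18461759/438955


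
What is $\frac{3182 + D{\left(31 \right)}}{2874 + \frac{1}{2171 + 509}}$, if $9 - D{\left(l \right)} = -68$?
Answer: $\frac{8734120}{7702321} \approx 1.134$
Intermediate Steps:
$D{\left(l \right)} = 77$ ($D{\left(l \right)} = 9 - -68 = 9 + 68 = 77$)
$\frac{3182 + D{\left(31 \right)}}{2874 + \frac{1}{2171 + 509}} = \frac{3182 + 77}{2874 + \frac{1}{2171 + 509}} = \frac{3259}{2874 + \frac{1}{2680}} = \frac{3259}{\frac{7702321}{2680}} = 3259 \cdot \frac{2680}{7702321} = \frac{8734120}{7702321}$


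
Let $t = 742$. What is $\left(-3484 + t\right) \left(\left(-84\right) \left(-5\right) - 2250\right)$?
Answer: $5017860$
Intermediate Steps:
$\left(-3484 + t\right) \left(\left(-84\right) \left(-5\right) - 2250\right) = \left(-3484 + 742\right) \left(\left(-84\right) \left(-5\right) - 2250\right) = - 2742 \left(420 - 2250\right) = \left(-2742\right) \left(-1830\right) = 5017860$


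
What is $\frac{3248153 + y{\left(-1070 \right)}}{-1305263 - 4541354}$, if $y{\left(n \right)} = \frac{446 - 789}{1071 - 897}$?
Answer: $- \frac{565178279}{1017311358} \approx -0.55556$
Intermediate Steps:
$y{\left(n \right)} = - \frac{343}{174}$
$\frac{3248153 + y{\left(-1070 \right)}}{-1305263 - 4541354} = \frac{3248153 - \frac{343}{174}}{-1305263 - 4541354} = \frac{565178279}{174 \left(-5846617\right)} = \frac{565178279}{174} \left(- \frac{1}{5846617}\right) = - \frac{565178279}{1017311358}$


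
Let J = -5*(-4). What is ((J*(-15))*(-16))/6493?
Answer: 4800/6493 ≈ 0.73926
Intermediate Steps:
J = 20
((J*(-15))*(-16))/6493 = ((20*(-15))*(-16))/6493 = -300*(-16)*(1/6493) = 4800*(1/6493) = 4800/6493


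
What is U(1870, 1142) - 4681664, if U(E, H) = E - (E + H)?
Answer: -4682806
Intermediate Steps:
U(E, H) = -H (U(E, H) = E + (-E - H) = -H)
U(1870, 1142) - 4681664 = -1*1142 - 4681664 = -1142 - 4681664 = -4682806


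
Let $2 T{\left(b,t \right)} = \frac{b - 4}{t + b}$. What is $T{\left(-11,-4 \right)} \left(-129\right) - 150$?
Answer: $- \frac{429}{2} \approx -214.5$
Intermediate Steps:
$T{\left(b,t \right)} = \frac{-4 + b}{2 \left(b + t\right)}$ ($T{\left(b,t \right)} = \frac{\left(b - 4\right) \frac{1}{t + b}}{2} = \frac{\left(-4 + b\right) \frac{1}{b + t}}{2} = \frac{\frac{1}{b + t} \left(-4 + b\right)}{2} = \frac{-4 + b}{2 \left(b + t\right)}$)
$T{\left(-11,-4 \right)} \left(-129\right) - 150 = \frac{-2 + \frac{1}{2} \left(-11\right)}{-11 - 4} \left(-129\right) - 150 = \frac{-2 - \frac{11}{2}}{-15} \left(-129\right) - 150 = \left(- \frac{1}{15}\right) \left(- \frac{15}{2}\right) \left(-129\right) - 150 = \frac{1}{2} \left(-129\right) - 150 = - \frac{129}{2} - 150 = - \frac{429}{2}$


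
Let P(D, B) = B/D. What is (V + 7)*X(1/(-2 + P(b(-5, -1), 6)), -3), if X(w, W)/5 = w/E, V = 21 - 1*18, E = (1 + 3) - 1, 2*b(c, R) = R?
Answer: -25/21 ≈ -1.1905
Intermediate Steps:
b(c, R) = R/2
E = 3 (E = 4 - 1 = 3)
V = 3 (V = 21 - 18 = 3)
X(w, W) = 5*w/3 (X(w, W) = 5*(w/3) = 5*w/3)
(V + 7)*X(1/(-2 + P(b(-5, -1), 6)), -3) = (3 + 7)*(5/(3*(-2 + 6/(((½)*(-1)))))) = 10*(5/(3*(-2 + 6/(-½)))) = 10*(5/(3*(-2 + 6*(-2)))) = 10*(5/(3*(-2 - 12))) = 10*((5/3)/(-14)) = 10*((5/3)*(-1/14)) = 10*(-5/42) = -25/21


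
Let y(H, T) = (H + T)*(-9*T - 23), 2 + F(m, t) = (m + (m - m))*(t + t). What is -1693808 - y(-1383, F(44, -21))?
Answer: 52061283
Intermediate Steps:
F(m, t) = -2 + 2*m*t (F(m, t) = -2 + (m + (m - m))*(t + t) = -2 + (m + 0)*(2*t) = -2 + m*(2*t) = -2 + 2*m*t)
y(H, T) = (-23 - 9*T)*(H + T) (y(H, T) = (H + T)*(-23 - 9*T) = (-23 - 9*T)*(H + T))
-1693808 - y(-1383, F(44, -21)) = -1693808 - (-23*(-1383) - 23*(-2 + 2*44*(-21)) - 9*(-2 + 2*44*(-21))**2 - 9*(-1383)*(-2 + 2*44*(-21))) = -1693808 - (31809 - 23*(-2 - 1848) - 9*(-2 - 1848)**2 - 9*(-1383)*(-2 - 1848)) = -1693808 - (31809 - 23*(-1850) - 9*(-1850)**2 - 9*(-1383)*(-1850)) = -1693808 - (31809 + 42550 - 9*3422500 - 23026950) = -1693808 - (31809 + 42550 - 30802500 - 23026950) = -1693808 - 1*(-53755091) = -1693808 + 53755091 = 52061283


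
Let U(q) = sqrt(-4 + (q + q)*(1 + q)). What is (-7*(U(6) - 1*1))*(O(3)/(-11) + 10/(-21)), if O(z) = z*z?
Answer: -299/33 + 1196*sqrt(5)/33 ≈ 71.980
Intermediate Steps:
O(z) = z**2
U(q) = sqrt(-4 + 2*q*(1 + q)) (U(q) = sqrt(-4 + (2*q)*(1 + q)) = sqrt(-4 + 2*q*(1 + q)))
(-7*(U(6) - 1*1))*(O(3)/(-11) + 10/(-21)) = (-7*(sqrt(-4 + 2*6 + 2*6**2) - 1*1))*(3**2/(-11) + 10/(-21)) = (-7*(sqrt(-4 + 12 + 2*36) - 1))*(9*(-1/11) + 10*(-1/21)) = (-7*(sqrt(-4 + 12 + 72) - 1))*(-9/11 - 10/21) = -7*(sqrt(80) - 1)*(-299/231) = -7*(4*sqrt(5) - 1)*(-299/231) = -7*(-1 + 4*sqrt(5))*(-299/231) = (7 - 28*sqrt(5))*(-299/231) = -299/33 + 1196*sqrt(5)/33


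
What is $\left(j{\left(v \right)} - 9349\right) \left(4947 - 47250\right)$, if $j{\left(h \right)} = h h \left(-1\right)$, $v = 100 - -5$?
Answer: $861881322$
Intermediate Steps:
$v = 105$ ($v = 100 + 5 = 105$)
$j{\left(h \right)} = - h^{2}$ ($j{\left(h \right)} = h^{2} \left(-1\right) = - h^{2}$)
$\left(j{\left(v \right)} - 9349\right) \left(4947 - 47250\right) = \left(- 105^{2} - 9349\right) \left(4947 - 47250\right) = \left(\left(-1\right) 11025 - 9349\right) \left(-42303\right) = \left(-11025 - 9349\right) \left(-42303\right) = \left(-20374\right) \left(-42303\right) = 861881322$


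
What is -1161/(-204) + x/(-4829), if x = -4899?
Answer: 2201955/328372 ≈ 6.7057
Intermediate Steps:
-1161/(-204) + x/(-4829) = -1161/(-204) - 4899/(-4829) = -1161*(-1/204) - 4899*(-1/4829) = 387/68 + 4899/4829 = 2201955/328372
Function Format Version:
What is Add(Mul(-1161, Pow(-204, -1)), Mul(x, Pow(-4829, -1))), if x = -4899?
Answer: Rational(2201955, 328372) ≈ 6.7057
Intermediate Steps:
Add(Mul(-1161, Pow(-204, -1)), Mul(x, Pow(-4829, -1))) = Add(Mul(-1161, Pow(-204, -1)), Mul(-4899, Pow(-4829, -1))) = Add(Mul(-1161, Rational(-1, 204)), Mul(-4899, Rational(-1, 4829))) = Add(Rational(387, 68), Rational(4899, 4829)) = Rational(2201955, 328372)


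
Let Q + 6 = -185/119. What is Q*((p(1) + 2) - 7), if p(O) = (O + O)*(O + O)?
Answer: 899/119 ≈ 7.5546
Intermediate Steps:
p(O) = 4*O**2 (p(O) = (2*O)*(2*O) = 4*O**2)
Q = -899/119 (Q = -6 - 185/119 = -899/119 ≈ -7.5546)
Q*((p(1) + 2) - 7) = -899*((4*1**2 + 2) - 7)/119 = -899*((4*1 + 2) - 7)/119 = -899*((4 + 2) - 7)/119 = -899*(6 - 7)/119 = -899/119*(-1) = 899/119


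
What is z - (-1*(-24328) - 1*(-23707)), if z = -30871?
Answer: -78906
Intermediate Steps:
z - (-1*(-24328) - 1*(-23707)) = -30871 - (-1*(-24328) - 1*(-23707)) = -30871 - (24328 + 23707) = -30871 - 1*48035 = -30871 - 48035 = -78906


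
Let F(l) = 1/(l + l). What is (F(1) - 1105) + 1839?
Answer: 1469/2 ≈ 734.50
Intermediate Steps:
F(l) = 1/(2*l)
(F(1) - 1105) + 1839 = ((1/2)/1 - 1105) + 1839 = ((1/2)*1 - 1105) + 1839 = (1/2 - 1105) + 1839 = -2209/2 + 1839 = 1469/2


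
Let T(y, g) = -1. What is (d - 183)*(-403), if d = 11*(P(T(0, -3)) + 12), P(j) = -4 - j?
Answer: 33852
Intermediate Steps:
d = 99 (d = 11*((-4 - 1*(-1)) + 12) = 11*((-4 + 1) + 12) = 11*(-3 + 12) = 11*9 = 99)
(d - 183)*(-403) = (99 - 183)*(-403) = -84*(-403) = 33852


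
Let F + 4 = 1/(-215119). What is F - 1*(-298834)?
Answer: 64284010769/215119 ≈ 2.9883e+5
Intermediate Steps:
F = -860477/215119 (F = -4 + 1/(-215119) = -4 - 1/215119 = -860477/215119 ≈ -4.0000)
F - 1*(-298834) = -860477/215119 - 1*(-298834) = -860477/215119 + 298834 = 64284010769/215119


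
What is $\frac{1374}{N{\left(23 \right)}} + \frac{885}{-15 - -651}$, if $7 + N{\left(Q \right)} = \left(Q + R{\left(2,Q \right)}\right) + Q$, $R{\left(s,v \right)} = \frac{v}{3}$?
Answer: $\frac{228791}{7420} \approx 30.834$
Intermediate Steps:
$R{\left(s,v \right)} = \frac{v}{3}$ ($R{\left(s,v \right)} = v \frac{1}{3} = \frac{v}{3}$)
$N{\left(Q \right)} = -7 + \frac{7 Q}{3}$ ($N{\left(Q \right)} = -7 + \left(\left(Q + \frac{Q}{3}\right) + Q\right) = -7 + \left(\frac{4 Q}{3} + Q\right) = -7 + \frac{7 Q}{3}$)
$\frac{1374}{N{\left(23 \right)}} + \frac{885}{-15 - -651} = \frac{1374}{-7 + \frac{7}{3} \cdot 23} + \frac{885}{-15 - -651} = \frac{1374}{-7 + \frac{161}{3}} + \frac{885}{-15 + 651} = \frac{1374}{\frac{140}{3}} + \frac{885}{636} = 1374 \cdot \frac{3}{140} + 885 \cdot \frac{1}{636} = \frac{2061}{70} + \frac{295}{212} = \frac{228791}{7420}$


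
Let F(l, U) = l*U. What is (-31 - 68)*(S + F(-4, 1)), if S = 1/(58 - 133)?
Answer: 9933/25 ≈ 397.32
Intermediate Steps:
F(l, U) = U*l
S = -1/75 (S = 1/(-75) = -1/75 ≈ -0.013333)
(-31 - 68)*(S + F(-4, 1)) = (-31 - 68)*(-1/75 + 1*(-4)) = -99*(-1/75 - 4) = -99*(-301/75) = 9933/25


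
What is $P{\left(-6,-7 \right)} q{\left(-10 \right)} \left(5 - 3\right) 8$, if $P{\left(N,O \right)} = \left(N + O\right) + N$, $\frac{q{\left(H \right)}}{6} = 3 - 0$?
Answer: $-5472$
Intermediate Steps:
$q{\left(H \right)} = 18$ ($q{\left(H \right)} = 6 \left(3 - 0\right) = 6 \left(3 + 0\right) = 6 \cdot 3 = 18$)
$P{\left(N,O \right)} = O + 2 N$
$P{\left(-6,-7 \right)} q{\left(-10 \right)} \left(5 - 3\right) 8 = \left(-7 + 2 \left(-6\right)\right) 18 \left(5 - 3\right) 8 = \left(-7 - 12\right) 18 \cdot 2 \cdot 8 = \left(-19\right) 18 \cdot 16 = \left(-342\right) 16 = -5472$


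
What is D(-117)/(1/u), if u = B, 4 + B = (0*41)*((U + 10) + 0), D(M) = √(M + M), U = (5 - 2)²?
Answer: -12*I*√26 ≈ -61.188*I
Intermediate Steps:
U = 9 (U = 3² = 9)
D(M) = √2*√M (D(M) = √(2*M) = √2*√M)
B = -4 (B = -4 + (0*41)*((9 + 10) + 0) = -4 + 0*(19 + 0) = -4 + 0*19 = -4 + 0 = -4)
u = -4
D(-117)/(1/u) = (√2*√(-117))/(1/(-4)) = (√2*(3*I*√13))/(-¼) = (3*I*√26)*(-4) = -12*I*√26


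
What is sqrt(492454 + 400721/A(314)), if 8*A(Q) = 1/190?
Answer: sqrt(609588374) ≈ 24690.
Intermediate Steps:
A(Q) = 1/1520 (A(Q) = (1/8)/190 = (1/8)*(1/190) = 1/1520)
sqrt(492454 + 400721/A(314)) = sqrt(492454 + 400721/(1/1520)) = sqrt(492454 + 400721*1520) = sqrt(492454 + 609095920) = sqrt(609588374)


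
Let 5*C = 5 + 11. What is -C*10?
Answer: -32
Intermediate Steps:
C = 16/5 (C = (5 + 11)/5 = (⅕)*16 = 16/5 ≈ 3.2000)
-C*10 = -1*16/5*10 = -16/5*10 = -32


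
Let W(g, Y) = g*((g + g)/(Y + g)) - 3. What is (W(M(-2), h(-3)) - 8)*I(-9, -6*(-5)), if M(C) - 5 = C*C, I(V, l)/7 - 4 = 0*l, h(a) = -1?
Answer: 259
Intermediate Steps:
I(V, l) = 28 (I(V, l) = 28 + 7*(0*l) = 28 + 7*0 = 28 + 0 = 28)
M(C) = 5 + C**2 (M(C) = 5 + C*C = 5 + C**2)
W(g, Y) = -3 + 2*g**2/(Y + g) (W(g, Y) = g*((2*g)/(Y + g)) - 3 = g*(2*g/(Y + g)) - 3 = 2*g**2/(Y + g) - 3 = -3 + 2*g**2/(Y + g))
(W(M(-2), h(-3)) - 8)*I(-9, -6*(-5)) = ((-3*(-1) - 3*(5 + (-2)**2) + 2*(5 + (-2)**2)**2)/(-1 + (5 + (-2)**2)) - 8)*28 = ((3 - 3*(5 + 4) + 2*(5 + 4)**2)/(-1 + (5 + 4)) - 8)*28 = ((3 - 3*9 + 2*9**2)/(-1 + 9) - 8)*28 = ((3 - 27 + 2*81)/8 - 8)*28 = ((3 - 27 + 162)/8 - 8)*28 = ((1/8)*138 - 8)*28 = (69/4 - 8)*28 = (37/4)*28 = 259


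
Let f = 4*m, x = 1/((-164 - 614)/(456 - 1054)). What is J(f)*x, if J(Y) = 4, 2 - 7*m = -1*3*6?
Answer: 1196/389 ≈ 3.0746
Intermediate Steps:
m = 20/7 (m = 2/7 - (-1*3)*6/7 = 2/7 - (-3)*6/7 = 2/7 - 1/7*(-18) = 2/7 + 18/7 = 20/7 ≈ 2.8571)
x = 299/389 (x = 1/(-778/(-598)) = 1/(-778*(-1/598)) = 1/(389/299) = 299/389 ≈ 0.76864)
f = 80/7 (f = 4*(20/7) = 80/7 ≈ 11.429)
J(f)*x = 4*(299/389) = 1196/389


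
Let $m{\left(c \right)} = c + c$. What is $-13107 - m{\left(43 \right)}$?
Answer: $-13193$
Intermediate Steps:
$m{\left(c \right)} = 2 c$
$-13107 - m{\left(43 \right)} = -13107 - 2 \cdot 43 = -13107 - 86 = -13193$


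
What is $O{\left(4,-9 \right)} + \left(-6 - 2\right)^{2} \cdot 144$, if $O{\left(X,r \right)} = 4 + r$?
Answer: $9211$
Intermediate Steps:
$O{\left(4,-9 \right)} + \left(-6 - 2\right)^{2} \cdot 144 = \left(4 - 9\right) + \left(-6 - 2\right)^{2} \cdot 144 = -5 + \left(-8\right)^{2} \cdot 144 = -5 + 64 \cdot 144 = -5 + 9216 = 9211$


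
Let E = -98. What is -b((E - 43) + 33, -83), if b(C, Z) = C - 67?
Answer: 175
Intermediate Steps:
b(C, Z) = -67 + C
-b((E - 43) + 33, -83) = -(-67 + ((-98 - 43) + 33)) = -(-67 + (-141 + 33)) = -(-67 - 108) = -1*(-175) = 175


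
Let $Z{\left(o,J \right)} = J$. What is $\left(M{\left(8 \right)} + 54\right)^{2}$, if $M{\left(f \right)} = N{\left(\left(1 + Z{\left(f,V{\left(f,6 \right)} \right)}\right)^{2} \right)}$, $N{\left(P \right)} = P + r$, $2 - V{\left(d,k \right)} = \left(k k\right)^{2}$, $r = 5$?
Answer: $2795276360464$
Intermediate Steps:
$V{\left(d,k \right)} = 2 - k^{4}$ ($V{\left(d,k \right)} = 2 - \left(k k\right)^{2} = 2 - \left(k^{2}\right)^{2} = 2 - k^{4}$)
$N{\left(P \right)} = 5 + P$ ($N{\left(P \right)} = P + 5 = 5 + P$)
$M{\left(f \right)} = 1671854$ ($M{\left(f \right)} = 5 + \left(1 + \left(2 - 6^{4}\right)\right)^{2} = 5 + \left(1 + \left(2 - 1296\right)\right)^{2} = 5 + \left(1 - 1294\right)^{2} = 5 + \left(-1293\right)^{2} = 5 + 1671849 = 1671854$)
$\left(M{\left(8 \right)} + 54\right)^{2} = \left(1671854 + 54\right)^{2} = 1671908^{2} = 2795276360464$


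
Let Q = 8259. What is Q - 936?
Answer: 7323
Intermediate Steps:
Q - 936 = 8259 - 936 = 7323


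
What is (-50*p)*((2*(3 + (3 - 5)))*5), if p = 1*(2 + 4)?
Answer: -3000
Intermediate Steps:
p = 6 (p = 1*6 = 6)
(-50*p)*((2*(3 + (3 - 5)))*5) = (-50*6)*((2*(3 + (3 - 5)))*5) = -300*2*(3 - 2)*5 = -300*2*1*5 = -600*5 = -300*10 = -3000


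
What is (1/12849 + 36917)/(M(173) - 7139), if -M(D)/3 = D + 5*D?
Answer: -474346534/131740797 ≈ -3.6006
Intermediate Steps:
M(D) = -18*D (M(D) = -3*(D + 5*D) = -18*D)
(1/12849 + 36917)/(M(173) - 7139) = (1/12849 + 36917)/(-18*173 - 7139) = (1/12849 + 36917)/(-3114 - 7139) = (474346534/12849)/(-10253) = (474346534/12849)*(-1/10253) = -474346534/131740797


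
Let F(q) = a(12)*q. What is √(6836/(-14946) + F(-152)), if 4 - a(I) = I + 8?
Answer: √135791270214/7473 ≈ 49.311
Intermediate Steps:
a(I) = -4 - I (a(I) = 4 - (I + 8) = 4 - (8 + I) = 4 + (-8 - I) = -4 - I)
F(q) = -16*q (F(q) = (-4 - 1*12)*q = (-4 - 12)*q = -16*q)
√(6836/(-14946) + F(-152)) = √(6836/(-14946) - 16*(-152)) = √(6836*(-1/14946) + 2432) = √(-3418/7473 + 2432) = √(18170918/7473) = √135791270214/7473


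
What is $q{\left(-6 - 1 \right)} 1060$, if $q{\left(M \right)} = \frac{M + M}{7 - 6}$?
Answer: $-14840$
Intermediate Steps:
$q{\left(M \right)} = 2 M$ ($q{\left(M \right)} = \frac{2 M}{1} = 2 M 1 = 2 M$)
$q{\left(-6 - 1 \right)} 1060 = 2 \left(-6 - 1\right) 1060 = 2 \left(-7\right) 1060 = \left(-14\right) 1060 = -14840$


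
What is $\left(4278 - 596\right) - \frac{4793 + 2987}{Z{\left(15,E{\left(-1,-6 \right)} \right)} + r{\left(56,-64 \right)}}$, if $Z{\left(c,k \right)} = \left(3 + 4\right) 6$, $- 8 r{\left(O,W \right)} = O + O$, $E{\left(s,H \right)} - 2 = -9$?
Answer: $\frac{23829}{7} \approx 3404.1$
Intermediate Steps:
$E{\left(s,H \right)} = -7$ ($E{\left(s,H \right)} = 2 - 9 = -7$)
$r{\left(O,W \right)} = - \frac{O}{4}$ ($r{\left(O,W \right)} = - \frac{O + O}{8} = - \frac{2 O}{8} = - \frac{O}{4}$)
$Z{\left(c,k \right)} = 42$ ($Z{\left(c,k \right)} = 7 \cdot 6 = 42$)
$\left(4278 - 596\right) - \frac{4793 + 2987}{Z{\left(15,E{\left(-1,-6 \right)} \right)} + r{\left(56,-64 \right)}} = \left(4278 - 596\right) - \frac{4793 + 2987}{42 - 14} = \left(4278 - 596\right) - \frac{7780}{42 - 14} = 3682 - \frac{7780}{28} = 3682 - 7780 \cdot \frac{1}{28} = 3682 - \frac{1945}{7} = \frac{23829}{7}$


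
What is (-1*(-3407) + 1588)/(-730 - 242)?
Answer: -185/36 ≈ -5.1389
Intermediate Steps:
(-1*(-3407) + 1588)/(-730 - 242) = (3407 + 1588)/(-972) = 4995*(-1/972) = -185/36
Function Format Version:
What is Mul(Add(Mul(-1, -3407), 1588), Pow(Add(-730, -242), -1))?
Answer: Rational(-185, 36) ≈ -5.1389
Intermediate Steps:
Mul(Add(Mul(-1, -3407), 1588), Pow(Add(-730, -242), -1)) = Mul(Add(3407, 1588), Pow(-972, -1)) = Mul(4995, Rational(-1, 972)) = Rational(-185, 36)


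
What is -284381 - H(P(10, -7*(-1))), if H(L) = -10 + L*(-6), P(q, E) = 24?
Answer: -284227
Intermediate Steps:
H(L) = -10 - 6*L
-284381 - H(P(10, -7*(-1))) = -284381 - (-10 - 6*24) = -284381 - (-10 - 144) = -284381 - 1*(-154) = -284381 + 154 = -284227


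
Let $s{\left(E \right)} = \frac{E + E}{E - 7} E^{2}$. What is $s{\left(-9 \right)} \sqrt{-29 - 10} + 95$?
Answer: $95 + \frac{729 i \sqrt{39}}{8} \approx 95.0 + 569.08 i$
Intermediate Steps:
$s{\left(E \right)} = \frac{2 E^{3}}{-7 + E}$ ($s{\left(E \right)} = \frac{2 E}{-7 + E} E^{2} = \frac{2 E^{3}}{-7 + E}$)
$s{\left(-9 \right)} \sqrt{-29 - 10} + 95 = \frac{2 \left(-9\right)^{3}}{-7 - 9} \sqrt{-29 - 10} + 95 = 2 \left(-729\right) \frac{1}{-16} \sqrt{-39} + 95 = 2 \left(-729\right) \left(- \frac{1}{16}\right) i \sqrt{39} + 95 = \frac{729 i \sqrt{39}}{8} + 95 = 95 + \frac{729 i \sqrt{39}}{8}$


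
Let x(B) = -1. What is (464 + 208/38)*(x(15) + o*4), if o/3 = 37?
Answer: 3951560/19 ≈ 2.0798e+5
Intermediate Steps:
o = 111 (o = 3*37 = 111)
(464 + 208/38)*(x(15) + o*4) = (464 + 208/38)*(-1 + 111*4) = (464 + 208*(1/38))*(-1 + 444) = (464 + 104/19)*443 = (8920/19)*443 = 3951560/19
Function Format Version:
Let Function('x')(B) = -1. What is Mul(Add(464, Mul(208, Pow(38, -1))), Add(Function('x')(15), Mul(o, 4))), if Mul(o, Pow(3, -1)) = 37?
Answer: Rational(3951560, 19) ≈ 2.0798e+5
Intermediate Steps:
o = 111 (o = Mul(3, 37) = 111)
Mul(Add(464, Mul(208, Pow(38, -1))), Add(Function('x')(15), Mul(o, 4))) = Mul(Add(464, Mul(208, Pow(38, -1))), Add(-1, Mul(111, 4))) = Mul(Add(464, Mul(208, Rational(1, 38))), Add(-1, 444)) = Mul(Add(464, Rational(104, 19)), 443) = Mul(Rational(8920, 19), 443) = Rational(3951560, 19)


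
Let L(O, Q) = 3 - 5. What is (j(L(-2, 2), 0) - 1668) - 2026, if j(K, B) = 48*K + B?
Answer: -3790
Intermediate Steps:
L(O, Q) = -2
j(K, B) = B + 48*K
(j(L(-2, 2), 0) - 1668) - 2026 = ((0 + 48*(-2)) - 1668) - 2026 = ((0 - 96) - 1668) - 2026 = (-96 - 1668) - 2026 = -1764 - 2026 = -3790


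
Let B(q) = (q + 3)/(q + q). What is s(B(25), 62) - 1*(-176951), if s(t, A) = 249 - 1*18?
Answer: 177182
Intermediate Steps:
B(q) = (3 + q)/(2*q) (B(q) = (3 + q)/((2*q)) = (3 + q)*(1/(2*q)) = (3 + q)/(2*q))
s(t, A) = 231 (s(t, A) = 249 - 18 = 231)
s(B(25), 62) - 1*(-176951) = 231 - 1*(-176951) = 231 + 176951 = 177182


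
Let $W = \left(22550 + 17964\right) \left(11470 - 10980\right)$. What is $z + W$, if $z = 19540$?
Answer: $19871400$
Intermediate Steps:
$W = 19851860$ ($W = 40514 \cdot 490 = 19851860$)
$z + W = 19540 + 19851860 = 19871400$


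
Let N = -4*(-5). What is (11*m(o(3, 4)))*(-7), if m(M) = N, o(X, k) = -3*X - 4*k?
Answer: -1540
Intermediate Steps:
o(X, k) = -4*k - 3*X
N = 20
m(M) = 20
(11*m(o(3, 4)))*(-7) = (11*20)*(-7) = 220*(-7) = -1540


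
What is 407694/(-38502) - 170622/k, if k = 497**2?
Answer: -17878895915/1585056753 ≈ -11.280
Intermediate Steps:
k = 247009
407694/(-38502) - 170622/k = 407694/(-38502) - 170622/247009 = 407694*(-1/38502) - 170622*1/247009 = -67949/6417 - 170622/247009 = -17878895915/1585056753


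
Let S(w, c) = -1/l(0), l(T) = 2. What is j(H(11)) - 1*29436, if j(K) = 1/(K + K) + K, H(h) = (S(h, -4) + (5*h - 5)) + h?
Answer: -7108869/242 ≈ -29376.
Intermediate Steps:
S(w, c) = -½ (S(w, c) = -1/2 = -1*½ = -½)
H(h) = -11/2 + 6*h (H(h) = (-½ + (5*h - 5)) + h = (-½ + (-5 + 5*h)) + h = (-11/2 + 5*h) + h = -11/2 + 6*h)
j(K) = K + 1/(2*K) (j(K) = 1/(2*K) + K = K + 1/(2*K))
j(H(11)) - 1*29436 = ((-11/2 + 6*11) + 1/(2*(-11/2 + 6*11))) - 1*29436 = ((-11/2 + 66) + 1/(2*(-11/2 + 66))) - 29436 = (121/2 + 1/(2*(121/2))) - 29436 = (121/2 + (½)*(2/121)) - 29436 = (121/2 + 1/121) - 29436 = 14643/242 - 29436 = -7108869/242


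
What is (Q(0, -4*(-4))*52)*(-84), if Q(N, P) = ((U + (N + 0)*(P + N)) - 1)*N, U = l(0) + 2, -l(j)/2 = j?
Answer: 0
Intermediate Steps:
l(j) = -2*j
U = 2 (U = -2*0 + 2 = 0 + 2 = 2)
Q(N, P) = N*(1 + N*(N + P)) (Q(N, P) = ((2 + (N + 0)*(P + N)) - 1)*N = ((2 + N*(N + P)) - 1)*N = (1 + N*(N + P))*N = N*(1 + N*(N + P)))
(Q(0, -4*(-4))*52)*(-84) = ((0*(1 + 0² + 0*(-4*(-4))))*52)*(-84) = ((0*(1 + 0 + 0*16))*52)*(-84) = ((0*(1 + 0 + 0))*52)*(-84) = ((0*1)*52)*(-84) = (0*52)*(-84) = 0*(-84) = 0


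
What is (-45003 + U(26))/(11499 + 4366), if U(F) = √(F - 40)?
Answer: -45003/15865 + I*√14/15865 ≈ -2.8366 + 0.00023584*I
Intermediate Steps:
U(F) = √(-40 + F)
(-45003 + U(26))/(11499 + 4366) = (-45003 + √(-40 + 26))/(11499 + 4366) = (-45003 + √(-14))/15865 = (-45003 + I*√14)*(1/15865) = -45003/15865 + I*√14/15865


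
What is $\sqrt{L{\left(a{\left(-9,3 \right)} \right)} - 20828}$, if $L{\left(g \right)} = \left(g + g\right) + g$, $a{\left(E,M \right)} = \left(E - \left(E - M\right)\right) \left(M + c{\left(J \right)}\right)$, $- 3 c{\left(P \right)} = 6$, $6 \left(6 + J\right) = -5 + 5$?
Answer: $i \sqrt{20819} \approx 144.29 i$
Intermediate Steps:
$J = -6$ ($J = -6 + \frac{-5 + 5}{6} = -6 + \frac{1}{6} \cdot 0 = -6 + 0 = -6$)
$c{\left(P \right)} = -2$ ($c{\left(P \right)} = \left(- \frac{1}{3}\right) 6 = -2$)
$a{\left(E,M \right)} = M \left(-2 + M\right)$ ($a{\left(E,M \right)} = \left(E - \left(E - M\right)\right) \left(M - 2\right) = M \left(-2 + M\right)$)
$L{\left(g \right)} = 3 g$ ($L{\left(g \right)} = 2 g + g = 3 g$)
$\sqrt{L{\left(a{\left(-9,3 \right)} \right)} - 20828} = \sqrt{3 \cdot 3 \left(-2 + 3\right) - 20828} = \sqrt{3 \cdot 3 \cdot 1 - 20828} = \sqrt{3 \cdot 3 - 20828} = \sqrt{9 - 20828} = \sqrt{-20819} = i \sqrt{20819}$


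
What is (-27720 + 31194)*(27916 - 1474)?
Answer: 91859508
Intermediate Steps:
(-27720 + 31194)*(27916 - 1474) = 3474*26442 = 91859508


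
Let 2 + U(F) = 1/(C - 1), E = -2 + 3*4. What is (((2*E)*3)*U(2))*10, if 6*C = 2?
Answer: -2100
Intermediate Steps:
E = 10 (E = -2 + 12 = 10)
C = ⅓ (C = (⅙)*2 = ⅓ ≈ 0.33333)
U(F) = -7/2 (U(F) = -2 + 1/(⅓ - 1) = -2 + 1/(-⅔) = -2 - 3/2 = -7/2)
(((2*E)*3)*U(2))*10 = (((2*10)*3)*(-7/2))*10 = ((20*3)*(-7/2))*10 = (60*(-7/2))*10 = -210*10 = -2100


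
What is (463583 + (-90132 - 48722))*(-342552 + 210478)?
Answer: -42888257946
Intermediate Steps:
(463583 + (-90132 - 48722))*(-342552 + 210478) = (463583 - 138854)*(-132074) = 324729*(-132074) = -42888257946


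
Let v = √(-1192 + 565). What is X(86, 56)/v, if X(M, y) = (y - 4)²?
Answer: -2704*I*√627/627 ≈ -107.99*I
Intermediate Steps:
X(M, y) = (-4 + y)²
v = I*√627 (v = √(-627) = I*√627 ≈ 25.04*I)
X(86, 56)/v = (-4 + 56)²/((I*√627)) = 52²*(-I*√627/627) = 2704*(-I*√627/627) = -2704*I*√627/627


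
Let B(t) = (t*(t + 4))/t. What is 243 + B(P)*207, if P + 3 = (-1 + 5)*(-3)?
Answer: -2034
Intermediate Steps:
P = -15 (P = -3 + (-1 + 5)*(-3) = -3 + 4*(-3) = -3 - 12 = -15)
B(t) = 4 + t (B(t) = (t*(4 + t))/t = 4 + t)
243 + B(P)*207 = 243 + (4 - 15)*207 = 243 - 11*207 = 243 - 2277 = -2034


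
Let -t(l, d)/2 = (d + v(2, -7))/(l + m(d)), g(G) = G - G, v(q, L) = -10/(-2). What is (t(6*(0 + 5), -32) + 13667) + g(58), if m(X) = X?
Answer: 13640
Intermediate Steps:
v(q, L) = 5 (v(q, L) = -10*(-½) = 5)
g(G) = 0
t(l, d) = -2*(5 + d)/(d + l) (t(l, d) = -2*(d + 5)/(l + d) = -2*(5 + d)/(d + l))
(t(6*(0 + 5), -32) + 13667) + g(58) = (2*(-5 - 1*(-32))/(-32 + 6*(0 + 5)) + 13667) + 0 = (2*(-5 + 32)/(-32 + 6*5) + 13667) + 0 = (2*27/(-32 + 30) + 13667) + 0 = (2*27/(-2) + 13667) + 0 = (2*(-½)*27 + 13667) + 0 = (-27 + 13667) + 0 = 13640 + 0 = 13640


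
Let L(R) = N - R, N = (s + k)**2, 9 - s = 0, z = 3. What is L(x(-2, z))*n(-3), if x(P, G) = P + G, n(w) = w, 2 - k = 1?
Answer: -297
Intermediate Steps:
k = 1 (k = 2 - 1*1 = 2 - 1 = 1)
x(P, G) = G + P
s = 9 (s = 9 - 1*0 = 9 + 0 = 9)
N = 100 (N = (9 + 1)**2 = 10**2 = 100)
L(R) = 100 - R
L(x(-2, z))*n(-3) = (100 - (3 - 2))*(-3) = (100 - 1*1)*(-3) = (100 - 1)*(-3) = 99*(-3) = -297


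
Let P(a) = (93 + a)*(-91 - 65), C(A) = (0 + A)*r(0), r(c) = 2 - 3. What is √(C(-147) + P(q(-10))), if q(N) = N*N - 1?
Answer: I*√29805 ≈ 172.64*I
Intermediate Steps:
r(c) = -1
C(A) = -A (C(A) = (0 + A)*(-1) = A*(-1) = -A)
q(N) = -1 + N² (q(N) = N² - 1 = -1 + N²)
P(a) = -14508 - 156*a (P(a) = (93 + a)*(-156) = -14508 - 156*a)
√(C(-147) + P(q(-10))) = √(-1*(-147) + (-14508 - 156*(-1 + (-10)²))) = √(147 + (-14508 - 156*(-1 + 100))) = √(147 + (-14508 - 156*99)) = √(147 + (-14508 - 15444)) = √(147 - 29952) = √(-29805) = I*√29805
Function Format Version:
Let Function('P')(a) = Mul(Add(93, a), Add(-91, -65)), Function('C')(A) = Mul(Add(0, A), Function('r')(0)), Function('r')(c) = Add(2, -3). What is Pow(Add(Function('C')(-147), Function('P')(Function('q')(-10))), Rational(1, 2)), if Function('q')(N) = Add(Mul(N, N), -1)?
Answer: Mul(I, Pow(29805, Rational(1, 2))) ≈ Mul(172.64, I)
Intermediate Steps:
Function('r')(c) = -1
Function('C')(A) = Mul(-1, A) (Function('C')(A) = Mul(Add(0, A), -1) = Mul(A, -1) = Mul(-1, A))
Function('q')(N) = Add(-1, Pow(N, 2)) (Function('q')(N) = Add(Pow(N, 2), -1) = Add(-1, Pow(N, 2)))
Function('P')(a) = Add(-14508, Mul(-156, a)) (Function('P')(a) = Mul(Add(93, a), -156) = Add(-14508, Mul(-156, a)))
Pow(Add(Function('C')(-147), Function('P')(Function('q')(-10))), Rational(1, 2)) = Pow(Add(Mul(-1, -147), Add(-14508, Mul(-156, Add(-1, Pow(-10, 2))))), Rational(1, 2)) = Pow(Add(147, Add(-14508, Mul(-156, Add(-1, 100)))), Rational(1, 2)) = Pow(Add(147, Add(-14508, Mul(-156, 99))), Rational(1, 2)) = Pow(Add(147, Add(-14508, -15444)), Rational(1, 2)) = Pow(Add(147, -29952), Rational(1, 2)) = Pow(-29805, Rational(1, 2)) = Mul(I, Pow(29805, Rational(1, 2)))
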